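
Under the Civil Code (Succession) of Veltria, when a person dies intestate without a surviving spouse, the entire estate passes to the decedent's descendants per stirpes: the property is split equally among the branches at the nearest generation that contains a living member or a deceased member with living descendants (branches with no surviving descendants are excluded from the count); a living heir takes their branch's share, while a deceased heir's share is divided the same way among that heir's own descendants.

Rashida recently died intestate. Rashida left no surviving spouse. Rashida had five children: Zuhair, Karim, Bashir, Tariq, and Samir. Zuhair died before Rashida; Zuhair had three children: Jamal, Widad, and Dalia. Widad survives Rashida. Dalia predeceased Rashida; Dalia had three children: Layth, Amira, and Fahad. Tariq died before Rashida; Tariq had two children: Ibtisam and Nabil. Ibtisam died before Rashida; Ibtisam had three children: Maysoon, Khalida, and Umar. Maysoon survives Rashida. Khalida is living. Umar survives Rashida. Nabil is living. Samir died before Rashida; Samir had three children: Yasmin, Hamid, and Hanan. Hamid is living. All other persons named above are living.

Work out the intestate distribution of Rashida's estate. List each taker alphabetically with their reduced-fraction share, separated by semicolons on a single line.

There is no surviving spouse, so the entire estate passes to Rashida's descendants per stirpes.
The estate is divided into 5 equal shares of 1/5 among Zuhair, Karim, Bashir, Tariq, Samir.
Zuhair predeceased; the 1/5 allotted to Zuhair's branch passes to Zuhair's issue by representation.
The 1/5 is divided into 3 equal shares of 1/15 among Jamal, Widad, Dalia.
Jamal is living and takes 1/15.
Widad is living and takes 1/15.
Dalia predeceased; the 1/15 allotted to Dalia's branch passes to Dalia's issue by representation.
The 1/15 is divided into 3 equal shares of 1/45 among Layth, Amira, Fahad.
Layth is living and takes 1/45.
Amira is living and takes 1/45.
Fahad is living and takes 1/45.
Karim is living and takes 1/5.
Bashir is living and takes 1/5.
Tariq predeceased; the 1/5 allotted to Tariq's branch passes to Tariq's issue by representation.
The 1/5 is divided into 2 equal shares of 1/10 among Ibtisam, Nabil.
Ibtisam predeceased; the 1/10 allotted to Ibtisam's branch passes to Ibtisam's issue by representation.
The 1/10 is divided into 3 equal shares of 1/30 among Maysoon, Khalida, Umar.
Maysoon is living and takes 1/30.
Khalida is living and takes 1/30.
Umar is living and takes 1/30.
Nabil is living and takes 1/10.
Samir predeceased; the 1/5 allotted to Samir's branch passes to Samir's issue by representation.
The 1/5 is divided into 3 equal shares of 1/15 among Yasmin, Hamid, Hanan.
Yasmin is living and takes 1/15.
Hamid is living and takes 1/15.
Hanan is living and takes 1/15.

Amira 1/45; Bashir 1/5; Fahad 1/45; Hamid 1/15; Hanan 1/15; Jamal 1/15; Karim 1/5; Khalida 1/30; Layth 1/45; Maysoon 1/30; Nabil 1/10; Umar 1/30; Widad 1/15; Yasmin 1/15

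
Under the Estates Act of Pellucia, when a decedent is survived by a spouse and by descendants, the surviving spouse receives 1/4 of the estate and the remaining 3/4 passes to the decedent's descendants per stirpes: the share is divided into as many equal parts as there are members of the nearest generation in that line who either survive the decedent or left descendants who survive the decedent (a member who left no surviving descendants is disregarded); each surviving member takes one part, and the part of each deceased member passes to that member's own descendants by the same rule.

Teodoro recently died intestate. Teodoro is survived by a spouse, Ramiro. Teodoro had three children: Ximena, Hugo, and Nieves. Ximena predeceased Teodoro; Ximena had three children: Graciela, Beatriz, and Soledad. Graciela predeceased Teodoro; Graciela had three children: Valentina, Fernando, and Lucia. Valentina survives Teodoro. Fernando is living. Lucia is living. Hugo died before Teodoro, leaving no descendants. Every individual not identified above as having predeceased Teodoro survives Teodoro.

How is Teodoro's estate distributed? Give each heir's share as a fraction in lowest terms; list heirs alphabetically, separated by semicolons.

Beatriz 1/8; Fernando 1/24; Lucia 1/24; Nieves 3/8; Ramiro 1/4; Soledad 1/8; Valentina 1/24

Ramiro, as surviving spouse, takes 1/4.
The remaining 3/4 passes to Teodoro's descendants per stirpes.
Hugo left no surviving issue, so that branch lapses and is disregarded.
The 3/4 is divided into 2 equal shares of 3/8 among Ximena, Nieves.
Ximena predeceased; the 3/8 allotted to Ximena's branch passes to Ximena's issue by representation.
The 3/8 is divided into 3 equal shares of 1/8 among Graciela, Beatriz, Soledad.
Graciela predeceased; the 1/8 allotted to Graciela's branch passes to Graciela's issue by representation.
The 1/8 is divided into 3 equal shares of 1/24 among Valentina, Fernando, Lucia.
Valentina is living and takes 1/24.
Fernando is living and takes 1/24.
Lucia is living and takes 1/24.
Beatriz is living and takes 1/8.
Soledad is living and takes 1/8.
Nieves is living and takes 3/8.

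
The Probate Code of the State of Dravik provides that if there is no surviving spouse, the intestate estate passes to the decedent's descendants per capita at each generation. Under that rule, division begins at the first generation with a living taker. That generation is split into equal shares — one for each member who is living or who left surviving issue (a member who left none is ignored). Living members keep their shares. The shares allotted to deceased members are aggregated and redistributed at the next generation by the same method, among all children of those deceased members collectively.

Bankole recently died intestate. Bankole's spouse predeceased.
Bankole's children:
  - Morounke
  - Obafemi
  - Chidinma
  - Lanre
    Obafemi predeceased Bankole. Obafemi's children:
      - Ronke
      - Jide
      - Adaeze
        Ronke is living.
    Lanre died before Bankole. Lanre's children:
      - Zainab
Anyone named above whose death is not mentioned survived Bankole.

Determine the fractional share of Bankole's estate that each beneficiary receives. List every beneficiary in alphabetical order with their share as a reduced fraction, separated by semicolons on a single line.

Adaeze 1/8; Chidinma 1/4; Jide 1/8; Morounke 1/4; Ronke 1/8; Zainab 1/8

There is no surviving spouse, so the entire estate passes to Bankole's descendants per capita at each generation.
At generation 1 (Morounke, Obafemi, Chidinma, Lanre) there are 4 shares of (1)/4 = 1/4 each.
Living: Morounke and Chidinma — each takes 1/4.
Deceased: Obafemi and Lanre. Their combined 1/2 is pooled and carried to generation 2.
At generation 2 (Ronke, Jide, Adaeze, Zainab) there are 4 shares of (1/2)/4 = 1/8 each.
Living: Ronke, Jide, Adaeze, and Zainab — each takes 1/8.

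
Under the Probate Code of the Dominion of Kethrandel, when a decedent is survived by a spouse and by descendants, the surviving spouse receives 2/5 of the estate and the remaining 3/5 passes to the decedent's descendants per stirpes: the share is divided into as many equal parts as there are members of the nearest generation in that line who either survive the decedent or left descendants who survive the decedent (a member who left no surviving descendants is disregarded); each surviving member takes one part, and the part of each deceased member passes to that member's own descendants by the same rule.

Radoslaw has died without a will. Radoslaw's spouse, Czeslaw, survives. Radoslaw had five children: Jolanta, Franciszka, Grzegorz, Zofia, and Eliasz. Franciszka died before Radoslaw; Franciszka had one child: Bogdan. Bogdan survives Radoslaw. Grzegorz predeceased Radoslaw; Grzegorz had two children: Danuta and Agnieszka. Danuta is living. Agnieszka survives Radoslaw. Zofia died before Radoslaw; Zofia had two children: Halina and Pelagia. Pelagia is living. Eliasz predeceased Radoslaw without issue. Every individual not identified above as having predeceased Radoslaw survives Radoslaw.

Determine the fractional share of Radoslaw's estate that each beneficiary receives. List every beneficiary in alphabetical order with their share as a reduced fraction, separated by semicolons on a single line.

Czeslaw, as surviving spouse, takes 2/5.
The remaining 3/5 passes to Radoslaw's descendants per stirpes.
Eliasz left no surviving issue, so that branch lapses and is disregarded.
The 3/5 is divided into 4 equal shares of 3/20 among Jolanta, Franciszka, Grzegorz, Zofia.
Jolanta is living and takes 3/20.
Franciszka predeceased; the 3/20 allotted to Franciszka's branch passes to Franciszka's issue by representation.
Bogdan is the sole taker at this level and receives the full 3/20.
Grzegorz predeceased; the 3/20 allotted to Grzegorz's branch passes to Grzegorz's issue by representation.
The 3/20 is divided into 2 equal shares of 3/40 among Danuta, Agnieszka.
Danuta is living and takes 3/40.
Agnieszka is living and takes 3/40.
Zofia predeceased; the 3/20 allotted to Zofia's branch passes to Zofia's issue by representation.
The 3/20 is divided into 2 equal shares of 3/40 among Halina, Pelagia.
Halina is living and takes 3/40.
Pelagia is living and takes 3/40.

Agnieszka 3/40; Bogdan 3/20; Czeslaw 2/5; Danuta 3/40; Halina 3/40; Jolanta 3/20; Pelagia 3/40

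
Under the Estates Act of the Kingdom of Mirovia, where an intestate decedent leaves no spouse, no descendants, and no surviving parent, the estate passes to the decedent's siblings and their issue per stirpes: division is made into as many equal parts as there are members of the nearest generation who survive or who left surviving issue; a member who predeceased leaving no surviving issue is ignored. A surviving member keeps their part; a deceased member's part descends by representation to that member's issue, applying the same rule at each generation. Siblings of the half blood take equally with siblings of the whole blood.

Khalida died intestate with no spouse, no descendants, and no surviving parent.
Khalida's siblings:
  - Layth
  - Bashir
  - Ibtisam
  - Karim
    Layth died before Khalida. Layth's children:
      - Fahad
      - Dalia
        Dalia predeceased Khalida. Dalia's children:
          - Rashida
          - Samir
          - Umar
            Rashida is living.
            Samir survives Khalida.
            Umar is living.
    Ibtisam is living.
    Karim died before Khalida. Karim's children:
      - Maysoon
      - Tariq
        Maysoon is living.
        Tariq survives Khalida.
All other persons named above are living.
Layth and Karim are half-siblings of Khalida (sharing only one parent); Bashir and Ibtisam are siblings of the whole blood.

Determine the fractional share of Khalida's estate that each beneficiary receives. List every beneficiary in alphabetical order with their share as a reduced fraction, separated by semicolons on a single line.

No spouse, descendants, or parent survives, so the estate passes to Khalida's siblings per stirpes.
Half-blood and whole-blood siblings take equally under the stated rule.
The estate is divided into 4 equal shares of 1/4 among Layth, Bashir, Ibtisam, Karim.
Layth predeceased; the 1/4 allotted to Layth's branch passes to Layth's issue by representation.
The 1/4 is divided into 2 equal shares of 1/8 among Fahad, Dalia.
Fahad is living and takes 1/8.
Dalia predeceased; the 1/8 allotted to Dalia's branch passes to Dalia's issue by representation.
The 1/8 is divided into 3 equal shares of 1/24 among Rashida, Samir, Umar.
Rashida is living and takes 1/24.
Samir is living and takes 1/24.
Umar is living and takes 1/24.
Bashir is living and takes 1/4.
Ibtisam is living and takes 1/4.
Karim predeceased; the 1/4 allotted to Karim's branch passes to Karim's issue by representation.
The 1/4 is divided into 2 equal shares of 1/8 among Maysoon, Tariq.
Maysoon is living and takes 1/8.
Tariq is living and takes 1/8.

Bashir 1/4; Fahad 1/8; Ibtisam 1/4; Maysoon 1/8; Rashida 1/24; Samir 1/24; Tariq 1/8; Umar 1/24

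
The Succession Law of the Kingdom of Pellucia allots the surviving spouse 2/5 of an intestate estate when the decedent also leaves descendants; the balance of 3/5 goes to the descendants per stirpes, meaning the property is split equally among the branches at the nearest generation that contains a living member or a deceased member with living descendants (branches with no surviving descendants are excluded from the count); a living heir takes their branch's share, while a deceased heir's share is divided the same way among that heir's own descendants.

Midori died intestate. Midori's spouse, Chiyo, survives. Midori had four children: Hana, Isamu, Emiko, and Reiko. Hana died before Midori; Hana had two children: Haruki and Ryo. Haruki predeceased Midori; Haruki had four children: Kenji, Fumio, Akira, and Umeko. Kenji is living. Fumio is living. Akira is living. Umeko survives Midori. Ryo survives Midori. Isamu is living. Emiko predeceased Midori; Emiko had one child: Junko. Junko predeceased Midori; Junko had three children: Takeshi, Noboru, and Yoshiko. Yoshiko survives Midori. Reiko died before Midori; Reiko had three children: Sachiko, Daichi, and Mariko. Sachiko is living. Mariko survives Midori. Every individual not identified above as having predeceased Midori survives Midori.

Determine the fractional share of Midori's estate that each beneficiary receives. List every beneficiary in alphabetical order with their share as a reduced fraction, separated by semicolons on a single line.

Akira 3/160; Chiyo 2/5; Daichi 1/20; Fumio 3/160; Isamu 3/20; Kenji 3/160; Mariko 1/20; Noboru 1/20; Ryo 3/40; Sachiko 1/20; Takeshi 1/20; Umeko 3/160; Yoshiko 1/20

Chiyo, as surviving spouse, takes 2/5.
The remaining 3/5 passes to Midori's descendants per stirpes.
The 3/5 is divided into 4 equal shares of 3/20 among Hana, Isamu, Emiko, Reiko.
Hana predeceased; the 3/20 allotted to Hana's branch passes to Hana's issue by representation.
The 3/20 is divided into 2 equal shares of 3/40 among Haruki, Ryo.
Haruki predeceased; the 3/40 allotted to Haruki's branch passes to Haruki's issue by representation.
The 3/40 is divided into 4 equal shares of 3/160 among Kenji, Fumio, Akira, Umeko.
Kenji is living and takes 3/160.
Fumio is living and takes 3/160.
Akira is living and takes 3/160.
Umeko is living and takes 3/160.
Ryo is living and takes 3/40.
Isamu is living and takes 3/20.
Emiko predeceased; the 3/20 allotted to Emiko's branch passes to Emiko's issue by representation.
Junko's line is the sole branch at this level, so the full 3/20 passes to Junko's issue by representation.
The 3/20 is divided into 3 equal shares of 1/20 among Takeshi, Noboru, Yoshiko.
Takeshi is living and takes 1/20.
Noboru is living and takes 1/20.
Yoshiko is living and takes 1/20.
Reiko predeceased; the 3/20 allotted to Reiko's branch passes to Reiko's issue by representation.
The 3/20 is divided into 3 equal shares of 1/20 among Sachiko, Daichi, Mariko.
Sachiko is living and takes 1/20.
Daichi is living and takes 1/20.
Mariko is living and takes 1/20.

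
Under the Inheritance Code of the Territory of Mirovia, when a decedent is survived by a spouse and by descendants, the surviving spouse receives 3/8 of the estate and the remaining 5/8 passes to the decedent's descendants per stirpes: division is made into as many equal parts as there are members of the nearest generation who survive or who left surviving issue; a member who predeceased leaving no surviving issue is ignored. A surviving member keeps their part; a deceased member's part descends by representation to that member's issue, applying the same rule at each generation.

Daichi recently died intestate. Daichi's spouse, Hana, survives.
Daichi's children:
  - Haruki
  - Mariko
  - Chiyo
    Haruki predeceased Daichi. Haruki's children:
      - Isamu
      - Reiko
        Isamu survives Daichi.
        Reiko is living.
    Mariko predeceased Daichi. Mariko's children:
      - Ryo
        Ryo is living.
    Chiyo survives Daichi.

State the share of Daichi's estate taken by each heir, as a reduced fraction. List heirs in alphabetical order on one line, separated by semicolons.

Hana, as surviving spouse, takes 3/8.
The remaining 5/8 passes to Daichi's descendants per stirpes.
The 5/8 is divided into 3 equal shares of 5/24 among Haruki, Mariko, Chiyo.
Haruki predeceased; the 5/24 allotted to Haruki's branch passes to Haruki's issue by representation.
The 5/24 is divided into 2 equal shares of 5/48 among Isamu, Reiko.
Isamu is living and takes 5/48.
Reiko is living and takes 5/48.
Mariko predeceased; the 5/24 allotted to Mariko's branch passes to Mariko's issue by representation.
Ryo is the sole taker at this level and receives the full 5/24.
Chiyo is living and takes 5/24.

Chiyo 5/24; Hana 3/8; Isamu 5/48; Reiko 5/48; Ryo 5/24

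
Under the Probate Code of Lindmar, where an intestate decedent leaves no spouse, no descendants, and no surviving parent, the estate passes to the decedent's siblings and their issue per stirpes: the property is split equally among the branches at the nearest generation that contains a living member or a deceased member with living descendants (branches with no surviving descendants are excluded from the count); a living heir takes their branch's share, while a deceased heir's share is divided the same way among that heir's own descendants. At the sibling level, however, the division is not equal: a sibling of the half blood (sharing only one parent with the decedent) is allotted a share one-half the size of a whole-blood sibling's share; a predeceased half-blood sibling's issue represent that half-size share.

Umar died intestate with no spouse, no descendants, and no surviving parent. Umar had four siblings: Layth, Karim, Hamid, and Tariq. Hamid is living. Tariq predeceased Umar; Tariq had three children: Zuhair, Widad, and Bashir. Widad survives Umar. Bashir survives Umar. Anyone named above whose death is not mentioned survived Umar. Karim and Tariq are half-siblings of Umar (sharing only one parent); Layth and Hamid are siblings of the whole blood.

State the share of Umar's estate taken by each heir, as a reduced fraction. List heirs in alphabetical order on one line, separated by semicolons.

Bashir 1/18; Hamid 1/3; Karim 1/6; Layth 1/3; Widad 1/18; Zuhair 1/18

No spouse, descendants, or parent survives, so the estate passes to Umar's siblings per stirpes.
Half-blood siblings count for one-half the weight of whole-blood siblings at the initial division.
Dividing 1 in proportion to weights (total weight 3): Layth (weight 1) → 1/3; Karim (weight 1/2) → 1/6; Hamid (weight 1) → 1/3; Tariq (weight 1/2) → 1/6.
Layth is living and takes 1/3.
Karim is living and takes 1/6.
Hamid is living and takes 1/3.
Tariq predeceased; the 1/6 allotted to Tariq's branch passes to Tariq's issue by representation.
The 1/6 is divided into 3 equal shares of 1/18 among Zuhair, Widad, Bashir.
Zuhair is living and takes 1/18.
Widad is living and takes 1/18.
Bashir is living and takes 1/18.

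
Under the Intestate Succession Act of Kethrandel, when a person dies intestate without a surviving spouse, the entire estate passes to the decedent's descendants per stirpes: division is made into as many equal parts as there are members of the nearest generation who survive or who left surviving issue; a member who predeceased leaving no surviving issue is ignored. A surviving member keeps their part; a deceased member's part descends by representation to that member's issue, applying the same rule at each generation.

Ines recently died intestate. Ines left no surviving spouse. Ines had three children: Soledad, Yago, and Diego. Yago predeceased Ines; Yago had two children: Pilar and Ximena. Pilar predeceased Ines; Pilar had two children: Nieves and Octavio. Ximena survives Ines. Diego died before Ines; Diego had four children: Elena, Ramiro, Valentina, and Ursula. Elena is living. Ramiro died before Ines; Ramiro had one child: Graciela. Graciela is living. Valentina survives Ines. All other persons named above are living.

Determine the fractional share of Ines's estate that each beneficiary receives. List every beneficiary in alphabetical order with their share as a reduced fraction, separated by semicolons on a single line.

There is no surviving spouse, so the entire estate passes to Ines's descendants per stirpes.
The estate is divided into 3 equal shares of 1/3 among Soledad, Yago, Diego.
Soledad is living and takes 1/3.
Yago predeceased; the 1/3 allotted to Yago's branch passes to Yago's issue by representation.
The 1/3 is divided into 2 equal shares of 1/6 among Pilar, Ximena.
Pilar predeceased; the 1/6 allotted to Pilar's branch passes to Pilar's issue by representation.
The 1/6 is divided into 2 equal shares of 1/12 among Nieves, Octavio.
Nieves is living and takes 1/12.
Octavio is living and takes 1/12.
Ximena is living and takes 1/6.
Diego predeceased; the 1/3 allotted to Diego's branch passes to Diego's issue by representation.
The 1/3 is divided into 4 equal shares of 1/12 among Elena, Ramiro, Valentina, Ursula.
Elena is living and takes 1/12.
Ramiro predeceased; the 1/12 allotted to Ramiro's branch passes to Ramiro's issue by representation.
Graciela is the sole taker at this level and receives the full 1/12.
Valentina is living and takes 1/12.
Ursula is living and takes 1/12.

Elena 1/12; Graciela 1/12; Nieves 1/12; Octavio 1/12; Soledad 1/3; Ursula 1/12; Valentina 1/12; Ximena 1/6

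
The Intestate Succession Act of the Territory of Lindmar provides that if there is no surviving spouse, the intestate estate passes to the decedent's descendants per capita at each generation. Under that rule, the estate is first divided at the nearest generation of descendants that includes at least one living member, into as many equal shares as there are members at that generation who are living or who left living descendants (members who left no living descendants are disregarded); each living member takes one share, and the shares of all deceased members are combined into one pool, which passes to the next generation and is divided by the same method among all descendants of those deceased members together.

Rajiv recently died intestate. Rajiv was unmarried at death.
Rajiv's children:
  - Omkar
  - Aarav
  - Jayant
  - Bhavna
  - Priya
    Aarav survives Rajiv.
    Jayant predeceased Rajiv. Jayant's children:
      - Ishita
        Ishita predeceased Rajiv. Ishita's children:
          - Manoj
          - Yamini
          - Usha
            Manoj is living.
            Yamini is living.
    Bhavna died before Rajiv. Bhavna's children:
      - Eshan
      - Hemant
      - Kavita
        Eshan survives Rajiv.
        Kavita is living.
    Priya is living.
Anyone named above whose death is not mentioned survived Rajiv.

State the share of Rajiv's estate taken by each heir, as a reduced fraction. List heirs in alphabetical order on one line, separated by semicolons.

Aarav 1/5; Eshan 1/10; Hemant 1/10; Kavita 1/10; Manoj 1/30; Omkar 1/5; Priya 1/5; Usha 1/30; Yamini 1/30

There is no surviving spouse, so the entire estate passes to Rajiv's descendants per capita at each generation.
At generation 1 (Omkar, Aarav, Jayant, Bhavna, Priya) there are 5 shares of (1)/5 = 1/5 each.
Living: Omkar, Aarav, and Priya — each takes 1/5.
Deceased: Jayant and Bhavna. Their combined 2/5 is pooled and carried to generation 2.
At generation 2 (Ishita, Eshan, Hemant, Kavita) there are 4 shares of (2/5)/4 = 1/10 each.
Living: Eshan, Hemant, and Kavita — each takes 1/10.
Deceased: Ishita. That 1/10 share is carried to generation 3.
At generation 3 (Manoj, Yamini, Usha) there are 3 shares of (1/10)/3 = 1/30 each.
Living: Manoj, Yamini, and Usha — each takes 1/30.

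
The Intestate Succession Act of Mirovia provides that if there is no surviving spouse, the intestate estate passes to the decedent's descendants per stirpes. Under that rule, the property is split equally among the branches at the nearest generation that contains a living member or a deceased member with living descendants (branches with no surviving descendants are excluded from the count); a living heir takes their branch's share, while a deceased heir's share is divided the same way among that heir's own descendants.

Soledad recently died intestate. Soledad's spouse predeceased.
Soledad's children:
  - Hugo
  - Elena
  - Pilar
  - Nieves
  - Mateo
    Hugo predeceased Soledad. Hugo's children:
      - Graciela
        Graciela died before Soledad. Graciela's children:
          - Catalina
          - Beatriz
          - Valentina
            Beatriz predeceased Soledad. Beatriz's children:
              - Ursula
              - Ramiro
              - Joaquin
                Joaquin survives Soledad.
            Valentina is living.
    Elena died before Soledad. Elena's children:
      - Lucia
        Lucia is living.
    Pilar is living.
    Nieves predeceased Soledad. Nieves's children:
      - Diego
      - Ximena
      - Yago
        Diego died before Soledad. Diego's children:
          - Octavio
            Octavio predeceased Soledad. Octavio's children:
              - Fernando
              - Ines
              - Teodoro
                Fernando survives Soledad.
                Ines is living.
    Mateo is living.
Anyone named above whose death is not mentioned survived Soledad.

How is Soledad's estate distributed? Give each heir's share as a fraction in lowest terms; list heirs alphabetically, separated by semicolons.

Catalina 1/15; Fernando 1/45; Ines 1/45; Joaquin 1/45; Lucia 1/5; Mateo 1/5; Pilar 1/5; Ramiro 1/45; Teodoro 1/45; Ursula 1/45; Valentina 1/15; Ximena 1/15; Yago 1/15

There is no surviving spouse, so the entire estate passes to Soledad's descendants per stirpes.
The estate is divided into 5 equal shares of 1/5 among Hugo, Elena, Pilar, Nieves, Mateo.
Hugo predeceased; the 1/5 allotted to Hugo's branch passes to Hugo's issue by representation.
Graciela's line is the sole branch at this level, so the full 1/5 passes to Graciela's issue by representation.
The 1/5 is divided into 3 equal shares of 1/15 among Catalina, Beatriz, Valentina.
Catalina is living and takes 1/15.
Beatriz predeceased; the 1/15 allotted to Beatriz's branch passes to Beatriz's issue by representation.
The 1/15 is divided into 3 equal shares of 1/45 among Ursula, Ramiro, Joaquin.
Ursula is living and takes 1/45.
Ramiro is living and takes 1/45.
Joaquin is living and takes 1/45.
Valentina is living and takes 1/15.
Elena predeceased; the 1/5 allotted to Elena's branch passes to Elena's issue by representation.
Lucia is the sole taker at this level and receives the full 1/5.
Pilar is living and takes 1/5.
Nieves predeceased; the 1/5 allotted to Nieves's branch passes to Nieves's issue by representation.
The 1/5 is divided into 3 equal shares of 1/15 among Diego, Ximena, Yago.
Diego predeceased; the 1/15 allotted to Diego's branch passes to Diego's issue by representation.
Octavio's line is the sole branch at this level, so the full 1/15 passes to Octavio's issue by representation.
The 1/15 is divided into 3 equal shares of 1/45 among Fernando, Ines, Teodoro.
Fernando is living and takes 1/45.
Ines is living and takes 1/45.
Teodoro is living and takes 1/45.
Ximena is living and takes 1/15.
Yago is living and takes 1/15.
Mateo is living and takes 1/5.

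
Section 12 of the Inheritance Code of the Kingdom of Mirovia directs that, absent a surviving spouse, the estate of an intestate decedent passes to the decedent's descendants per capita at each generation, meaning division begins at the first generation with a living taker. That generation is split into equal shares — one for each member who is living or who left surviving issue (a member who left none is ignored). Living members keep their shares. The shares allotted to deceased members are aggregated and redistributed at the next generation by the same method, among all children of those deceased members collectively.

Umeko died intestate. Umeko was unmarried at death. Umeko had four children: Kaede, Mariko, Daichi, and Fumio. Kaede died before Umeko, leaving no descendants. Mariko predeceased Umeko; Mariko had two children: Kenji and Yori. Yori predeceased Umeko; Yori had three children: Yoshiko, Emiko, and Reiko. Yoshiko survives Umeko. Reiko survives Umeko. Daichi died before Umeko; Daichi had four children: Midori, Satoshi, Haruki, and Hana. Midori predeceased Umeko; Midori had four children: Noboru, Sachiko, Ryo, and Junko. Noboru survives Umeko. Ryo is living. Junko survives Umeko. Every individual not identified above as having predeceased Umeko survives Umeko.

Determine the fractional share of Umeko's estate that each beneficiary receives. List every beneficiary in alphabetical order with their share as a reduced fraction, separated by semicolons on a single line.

Emiko 2/63; Fumio 1/3; Hana 1/9; Haruki 1/9; Junko 2/63; Kenji 1/9; Noboru 2/63; Reiko 2/63; Ryo 2/63; Sachiko 2/63; Satoshi 1/9; Yoshiko 2/63

There is no surviving spouse, so the entire estate passes to Umeko's descendants per capita at each generation.
At generation 1 (Mariko, Daichi, Fumio) there are 3 shares of (1)/3 = 1/3 each.
Living: Fumio — each takes 1/3.
Deceased: Mariko and Daichi. Their combined 2/3 is pooled and carried to generation 2.
At generation 2 (Kenji, Yori, Midori, Satoshi, Haruki, Hana) there are 6 shares of (2/3)/6 = 1/9 each.
Living: Kenji, Satoshi, Haruki, and Hana — each takes 1/9.
Deceased: Yori and Midori. Their combined 2/9 is pooled and carried to generation 3.
At generation 3 (Yoshiko, Emiko, Reiko, Noboru, Sachiko, Ryo, Junko) there are 7 shares of (2/9)/7 = 2/63 each.
Living: Yoshiko, Emiko, Reiko, Noboru, Sachiko, Ryo, and Junko — each takes 2/63.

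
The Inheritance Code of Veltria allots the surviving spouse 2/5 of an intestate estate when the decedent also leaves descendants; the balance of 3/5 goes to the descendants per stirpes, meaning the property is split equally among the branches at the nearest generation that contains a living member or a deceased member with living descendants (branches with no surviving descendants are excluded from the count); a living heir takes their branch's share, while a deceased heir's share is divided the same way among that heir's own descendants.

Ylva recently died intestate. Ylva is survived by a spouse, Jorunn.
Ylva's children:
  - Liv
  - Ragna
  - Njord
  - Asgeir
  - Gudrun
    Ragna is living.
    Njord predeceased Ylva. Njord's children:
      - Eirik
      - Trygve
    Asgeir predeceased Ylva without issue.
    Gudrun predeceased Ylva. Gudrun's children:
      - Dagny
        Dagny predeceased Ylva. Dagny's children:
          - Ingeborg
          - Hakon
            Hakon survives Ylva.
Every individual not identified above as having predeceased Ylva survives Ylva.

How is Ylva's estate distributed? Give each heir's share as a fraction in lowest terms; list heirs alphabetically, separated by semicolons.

Jorunn, as surviving spouse, takes 2/5.
The remaining 3/5 passes to Ylva's descendants per stirpes.
Asgeir left no surviving issue, so that branch lapses and is disregarded.
The 3/5 is divided into 4 equal shares of 3/20 among Liv, Ragna, Njord, Gudrun.
Liv is living and takes 3/20.
Ragna is living and takes 3/20.
Njord predeceased; the 3/20 allotted to Njord's branch passes to Njord's issue by representation.
The 3/20 is divided into 2 equal shares of 3/40 among Eirik, Trygve.
Eirik is living and takes 3/40.
Trygve is living and takes 3/40.
Gudrun predeceased; the 3/20 allotted to Gudrun's branch passes to Gudrun's issue by representation.
Dagny's line is the sole branch at this level, so the full 3/20 passes to Dagny's issue by representation.
The 3/20 is divided into 2 equal shares of 3/40 among Ingeborg, Hakon.
Ingeborg is living and takes 3/40.
Hakon is living and takes 3/40.

Eirik 3/40; Hakon 3/40; Ingeborg 3/40; Jorunn 2/5; Liv 3/20; Ragna 3/20; Trygve 3/40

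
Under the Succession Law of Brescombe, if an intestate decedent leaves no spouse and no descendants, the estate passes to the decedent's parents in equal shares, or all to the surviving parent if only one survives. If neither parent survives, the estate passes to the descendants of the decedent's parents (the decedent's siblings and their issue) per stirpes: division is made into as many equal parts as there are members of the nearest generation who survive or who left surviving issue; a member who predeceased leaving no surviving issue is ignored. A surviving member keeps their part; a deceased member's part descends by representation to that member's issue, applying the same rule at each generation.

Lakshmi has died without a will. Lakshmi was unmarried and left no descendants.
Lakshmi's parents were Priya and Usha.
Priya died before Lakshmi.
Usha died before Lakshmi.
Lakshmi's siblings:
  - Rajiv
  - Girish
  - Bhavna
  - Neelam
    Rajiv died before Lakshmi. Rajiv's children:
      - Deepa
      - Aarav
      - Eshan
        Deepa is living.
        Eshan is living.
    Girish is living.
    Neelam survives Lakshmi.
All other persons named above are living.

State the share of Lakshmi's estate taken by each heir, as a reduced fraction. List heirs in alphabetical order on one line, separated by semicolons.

Aarav 1/12; Bhavna 1/4; Deepa 1/12; Eshan 1/12; Girish 1/4; Neelam 1/4

Neither parent survives and there are no descendants, so the estate passes to Lakshmi's siblings and their issue per stirpes.
The estate is divided into 4 equal shares of 1/4 among Rajiv, Girish, Bhavna, Neelam.
Rajiv predeceased; the 1/4 allotted to Rajiv's branch passes to Rajiv's issue by representation.
The 1/4 is divided into 3 equal shares of 1/12 among Deepa, Aarav, Eshan.
Deepa is living and takes 1/12.
Aarav is living and takes 1/12.
Eshan is living and takes 1/12.
Girish is living and takes 1/4.
Bhavna is living and takes 1/4.
Neelam is living and takes 1/4.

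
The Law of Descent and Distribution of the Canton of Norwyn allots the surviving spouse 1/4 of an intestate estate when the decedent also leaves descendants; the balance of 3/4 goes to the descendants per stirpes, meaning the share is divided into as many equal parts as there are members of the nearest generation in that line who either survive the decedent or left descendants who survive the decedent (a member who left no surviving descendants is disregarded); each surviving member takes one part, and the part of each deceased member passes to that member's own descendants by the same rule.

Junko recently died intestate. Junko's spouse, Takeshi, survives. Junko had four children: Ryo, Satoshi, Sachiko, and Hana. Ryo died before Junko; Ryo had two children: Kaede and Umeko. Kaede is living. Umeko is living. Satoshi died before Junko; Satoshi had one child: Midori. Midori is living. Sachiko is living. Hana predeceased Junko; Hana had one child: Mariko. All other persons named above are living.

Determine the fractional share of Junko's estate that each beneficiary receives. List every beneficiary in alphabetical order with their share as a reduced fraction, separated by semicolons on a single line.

Takeshi, as surviving spouse, takes 1/4.
The remaining 3/4 passes to Junko's descendants per stirpes.
The 3/4 is divided into 4 equal shares of 3/16 among Ryo, Satoshi, Sachiko, Hana.
Ryo predeceased; the 3/16 allotted to Ryo's branch passes to Ryo's issue by representation.
The 3/16 is divided into 2 equal shares of 3/32 among Kaede, Umeko.
Kaede is living and takes 3/32.
Umeko is living and takes 3/32.
Satoshi predeceased; the 3/16 allotted to Satoshi's branch passes to Satoshi's issue by representation.
Midori is the sole taker at this level and receives the full 3/16.
Sachiko is living and takes 3/16.
Hana predeceased; the 3/16 allotted to Hana's branch passes to Hana's issue by representation.
Mariko is the sole taker at this level and receives the full 3/16.

Kaede 3/32; Mariko 3/16; Midori 3/16; Sachiko 3/16; Takeshi 1/4; Umeko 3/32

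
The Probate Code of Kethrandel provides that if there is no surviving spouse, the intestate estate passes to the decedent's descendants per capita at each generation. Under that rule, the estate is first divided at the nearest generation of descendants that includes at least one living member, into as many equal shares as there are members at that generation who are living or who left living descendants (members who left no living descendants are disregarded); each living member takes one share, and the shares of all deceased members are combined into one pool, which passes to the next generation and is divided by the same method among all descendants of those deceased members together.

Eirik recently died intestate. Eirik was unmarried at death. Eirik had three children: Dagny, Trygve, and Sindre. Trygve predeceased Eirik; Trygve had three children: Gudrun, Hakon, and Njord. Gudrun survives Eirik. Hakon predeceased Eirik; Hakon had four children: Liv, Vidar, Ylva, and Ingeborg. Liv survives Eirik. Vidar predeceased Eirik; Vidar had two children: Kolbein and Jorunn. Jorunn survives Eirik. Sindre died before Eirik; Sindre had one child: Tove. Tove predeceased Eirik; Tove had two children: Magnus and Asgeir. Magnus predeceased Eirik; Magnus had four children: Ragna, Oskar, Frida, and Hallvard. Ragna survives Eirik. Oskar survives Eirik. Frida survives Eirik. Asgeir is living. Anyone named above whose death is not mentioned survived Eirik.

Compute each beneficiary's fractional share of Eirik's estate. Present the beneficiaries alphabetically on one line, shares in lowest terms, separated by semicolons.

Asgeir 1/18; Dagny 1/3; Frida 1/54; Gudrun 1/6; Hallvard 1/54; Ingeborg 1/18; Jorunn 1/54; Kolbein 1/54; Liv 1/18; Njord 1/6; Oskar 1/54; Ragna 1/54; Ylva 1/18

There is no surviving spouse, so the entire estate passes to Eirik's descendants per capita at each generation.
At generation 1 (Dagny, Trygve, Sindre) there are 3 shares of (1)/3 = 1/3 each.
Living: Dagny — each takes 1/3.
Deceased: Trygve and Sindre. Their combined 2/3 is pooled and carried to generation 2.
At generation 2 (Gudrun, Hakon, Njord, Tove) there are 4 shares of (2/3)/4 = 1/6 each.
Living: Gudrun and Njord — each takes 1/6.
Deceased: Hakon and Tove. Their combined 1/3 is pooled and carried to generation 3.
At generation 3 (Liv, Vidar, Ylva, Ingeborg, Magnus, Asgeir) there are 6 shares of (1/3)/6 = 1/18 each.
Living: Liv, Ylva, Ingeborg, and Asgeir — each takes 1/18.
Deceased: Vidar and Magnus. Their combined 1/9 is pooled and carried to generation 4.
At generation 4 (Kolbein, Jorunn, Ragna, Oskar, Frida, Hallvard) there are 6 shares of (1/9)/6 = 1/54 each.
Living: Kolbein, Jorunn, Ragna, Oskar, Frida, and Hallvard — each takes 1/54.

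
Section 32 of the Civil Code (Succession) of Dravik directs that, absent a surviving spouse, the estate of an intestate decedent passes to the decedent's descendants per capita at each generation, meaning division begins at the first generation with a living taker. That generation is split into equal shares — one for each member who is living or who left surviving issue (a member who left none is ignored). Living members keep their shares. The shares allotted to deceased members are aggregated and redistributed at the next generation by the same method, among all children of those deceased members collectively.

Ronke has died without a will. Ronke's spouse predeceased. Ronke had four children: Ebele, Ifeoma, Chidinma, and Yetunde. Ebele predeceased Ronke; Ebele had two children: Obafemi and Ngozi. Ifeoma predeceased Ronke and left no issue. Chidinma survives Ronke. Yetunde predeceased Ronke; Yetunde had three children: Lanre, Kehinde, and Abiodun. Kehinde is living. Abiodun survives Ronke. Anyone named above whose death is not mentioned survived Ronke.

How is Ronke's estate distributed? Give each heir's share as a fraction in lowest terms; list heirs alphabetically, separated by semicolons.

Abiodun 2/15; Chidinma 1/3; Kehinde 2/15; Lanre 2/15; Ngozi 2/15; Obafemi 2/15

There is no surviving spouse, so the entire estate passes to Ronke's descendants per capita at each generation.
At generation 1 (Ebele, Chidinma, Yetunde) there are 3 shares of (1)/3 = 1/3 each.
Living: Chidinma — each takes 1/3.
Deceased: Ebele and Yetunde. Their combined 2/3 is pooled and carried to generation 2.
At generation 2 (Obafemi, Ngozi, Lanre, Kehinde, Abiodun) there are 5 shares of (2/3)/5 = 2/15 each.
Living: Obafemi, Ngozi, Lanre, Kehinde, and Abiodun — each takes 2/15.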